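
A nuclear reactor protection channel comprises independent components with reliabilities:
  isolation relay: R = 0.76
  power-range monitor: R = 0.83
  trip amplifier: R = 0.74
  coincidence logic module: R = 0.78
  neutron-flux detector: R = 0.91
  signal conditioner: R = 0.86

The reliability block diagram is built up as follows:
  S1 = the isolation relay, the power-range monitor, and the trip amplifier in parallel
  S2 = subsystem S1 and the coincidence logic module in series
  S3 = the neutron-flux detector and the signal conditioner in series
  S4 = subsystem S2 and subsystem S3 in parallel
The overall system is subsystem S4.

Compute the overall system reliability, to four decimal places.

0.9504

Parallel (isolation relay, power-range monitor, and trip amplifier): 1 − (1 − 0.760000)(1 − 0.830000)(1 − 0.740000) = 0.989392
Series ([0.989392] and coincidence logic module): 0.989392 × 0.780000 = 0.771726
Series (neutron-flux detector and signal conditioner): 0.910000 × 0.860000 = 0.782600
Parallel ([0.771726] and [0.782600]): 1 − (1 − 0.771726)(1 − 0.782600) = 0.9504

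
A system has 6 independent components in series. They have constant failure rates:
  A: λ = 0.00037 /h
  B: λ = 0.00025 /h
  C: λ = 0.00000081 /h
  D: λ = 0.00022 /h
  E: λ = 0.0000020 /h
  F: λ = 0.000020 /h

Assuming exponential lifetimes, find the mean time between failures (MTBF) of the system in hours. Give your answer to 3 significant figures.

1160

Series of exponential components: λ_sys = Σ λ_i
λ_sys = 0.00037 + 0.00025 + 0.00000081 + 0.00022 + 0.0000020 + 0.000020 = 8.6281e-04 /h
MTBF = 1 / λ_sys = 1160 h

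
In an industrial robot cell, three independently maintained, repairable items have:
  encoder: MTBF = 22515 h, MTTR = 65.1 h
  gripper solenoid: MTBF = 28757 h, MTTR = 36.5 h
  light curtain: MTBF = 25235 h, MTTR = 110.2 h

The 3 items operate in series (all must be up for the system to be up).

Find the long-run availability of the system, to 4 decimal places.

A(encoder) = MTBF/(MTBF+MTTR) = 22515/(22515+65.1) = 0.997117
A(gripper solenoid) = MTBF/(MTBF+MTTR) = 28757/(28757+36.5) = 0.998732
A(light curtain) = MTBF/(MTBF+MTTR) = 25235/(25235+110.2) = 0.995652
Series availability: 0.997117 × 0.998732 × 0.995652 = 0.9915

0.9915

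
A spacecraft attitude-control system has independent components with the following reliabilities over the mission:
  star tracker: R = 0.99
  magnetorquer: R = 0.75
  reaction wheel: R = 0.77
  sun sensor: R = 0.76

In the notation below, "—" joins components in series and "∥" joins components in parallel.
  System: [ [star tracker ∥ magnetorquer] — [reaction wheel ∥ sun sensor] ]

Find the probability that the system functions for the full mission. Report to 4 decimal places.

Parallel (star tracker and magnetorquer): 1 − (1 − 0.990000)(1 − 0.750000) = 0.997500
Parallel (reaction wheel and sun sensor): 1 − (1 − 0.770000)(1 − 0.760000) = 0.944800
Series ([0.997500] and [0.944800]): 0.997500 × 0.944800 = 0.9424

0.9424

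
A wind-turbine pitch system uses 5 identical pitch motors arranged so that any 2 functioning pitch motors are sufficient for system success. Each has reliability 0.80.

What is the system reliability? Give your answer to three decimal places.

R = Σ_{i=2}^{5} C(5,i) p^i (1−p)^{5−i} with p = 0.80
C(5,2)·0.80^2·0.20^3 = 0.05120
C(5,3)·0.80^3·0.20^2 = 0.20480
C(5,4)·0.80^4·0.20^1 = 0.40960
C(5,5)·0.80^5·0.20^0 = 0.32768
Sum = 0.993

0.993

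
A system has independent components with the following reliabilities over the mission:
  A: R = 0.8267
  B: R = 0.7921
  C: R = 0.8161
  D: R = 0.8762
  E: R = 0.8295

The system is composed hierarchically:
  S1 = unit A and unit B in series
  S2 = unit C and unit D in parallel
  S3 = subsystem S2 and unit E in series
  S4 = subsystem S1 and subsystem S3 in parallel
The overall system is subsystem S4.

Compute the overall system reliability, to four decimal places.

Series (A and B): 0.826700 × 0.792100 = 0.654829
Parallel (C and D): 1 − (1 − 0.816100)(1 − 0.876200) = 0.977233
Series ([0.977233] and E): 0.977233 × 0.829500 = 0.810615
Parallel ([0.654829] and [0.810615]): 1 − (1 − 0.654829)(1 − 0.810615) = 0.9346

0.9346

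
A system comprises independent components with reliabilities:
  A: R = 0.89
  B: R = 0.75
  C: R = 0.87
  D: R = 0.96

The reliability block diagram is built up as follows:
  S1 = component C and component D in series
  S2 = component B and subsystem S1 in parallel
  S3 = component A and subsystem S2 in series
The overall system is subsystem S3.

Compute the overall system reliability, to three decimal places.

0.853

Series (C and D): 0.87000 × 0.96000 = 0.83520
Parallel (B and [0.83520]): 1 − (1 − 0.75000)(1 − 0.83520) = 0.95880
Series (A and [0.95880]): 0.89000 × 0.95880 = 0.853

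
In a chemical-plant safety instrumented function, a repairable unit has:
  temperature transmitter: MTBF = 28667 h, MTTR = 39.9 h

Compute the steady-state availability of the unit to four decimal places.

0.9986

A(temperature transmitter) = MTBF/(MTBF+MTTR) = 28667/(28667+39.9) = 0.9986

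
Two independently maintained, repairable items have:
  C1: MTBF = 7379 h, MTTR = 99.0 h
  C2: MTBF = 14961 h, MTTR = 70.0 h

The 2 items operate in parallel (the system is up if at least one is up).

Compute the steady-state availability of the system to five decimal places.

A(C1) = MTBF/(MTBF+MTTR) = 7379/(7379+99.0) = 0.986761
A(C2) = MTBF/(MTBF+MTTR) = 14961/(14961+70.0) = 0.995343
Parallel availability: 1 − (1 − 0.986761)(1 − 0.995343) = 0.99994

0.99994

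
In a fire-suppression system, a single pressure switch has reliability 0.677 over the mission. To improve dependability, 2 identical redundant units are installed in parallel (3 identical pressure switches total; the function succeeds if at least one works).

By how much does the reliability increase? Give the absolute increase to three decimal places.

0.289

R_before = 0.677
R_after = 1 − (1 − 0.677)^3 = 0.966
ΔR = 0.966 − 0.677 = 0.289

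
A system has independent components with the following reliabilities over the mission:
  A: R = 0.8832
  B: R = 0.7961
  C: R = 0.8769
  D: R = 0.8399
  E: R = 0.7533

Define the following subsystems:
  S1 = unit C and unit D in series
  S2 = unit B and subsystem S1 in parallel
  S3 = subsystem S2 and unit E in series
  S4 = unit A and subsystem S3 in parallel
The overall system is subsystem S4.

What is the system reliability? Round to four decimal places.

0.9665

Series (C and D): 0.876900 × 0.839900 = 0.736508
Parallel (B and [0.736508]): 1 − (1 − 0.796100)(1 − 0.736508) = 0.946274
Series ([0.946274] and E): 0.946274 × 0.753300 = 0.712828
Parallel (A and [0.712828]): 1 − (1 − 0.883200)(1 − 0.712828) = 0.9665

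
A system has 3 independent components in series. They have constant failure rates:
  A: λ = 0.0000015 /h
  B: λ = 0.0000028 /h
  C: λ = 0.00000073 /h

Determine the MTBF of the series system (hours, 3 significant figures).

Series of exponential components: λ_sys = Σ λ_i
λ_sys = 0.0000015 + 0.0000028 + 0.00000073 = 5.0300e-06 /h
MTBF = 1 / λ_sys = 199000 h

199000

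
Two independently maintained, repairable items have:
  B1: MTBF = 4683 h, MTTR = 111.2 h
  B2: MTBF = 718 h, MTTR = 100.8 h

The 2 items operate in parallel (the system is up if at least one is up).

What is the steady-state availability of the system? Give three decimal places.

A(B1) = MTBF/(MTBF+MTTR) = 4683/(4683+111.2) = 0.976805
A(B2) = MTBF/(MTBF+MTTR) = 718/(718+100.8) = 0.876893
Parallel availability: 1 − (1 − 0.976805)(1 − 0.876893) = 0.997

0.997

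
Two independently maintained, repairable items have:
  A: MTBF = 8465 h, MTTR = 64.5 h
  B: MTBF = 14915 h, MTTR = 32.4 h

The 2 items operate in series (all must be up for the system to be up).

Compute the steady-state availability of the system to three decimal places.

0.990

A(A) = MTBF/(MTBF+MTTR) = 8465/(8465+64.5) = 0.992438
A(B) = MTBF/(MTBF+MTTR) = 14915/(14915+32.4) = 0.997832
Series availability: 0.992438 × 0.997832 = 0.990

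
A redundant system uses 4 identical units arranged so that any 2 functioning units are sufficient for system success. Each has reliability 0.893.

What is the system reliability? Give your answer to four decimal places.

0.9955

R = Σ_{i=2}^{4} C(4,i) p^i (1−p)^{4−i} with p = 0.893
C(4,2)·0.893^2·0.107^2 = 0.054780
C(4,3)·0.893^3·0.107^1 = 0.304788
C(4,4)·0.893^4·0.107^0 = 0.635925
Sum = 0.9955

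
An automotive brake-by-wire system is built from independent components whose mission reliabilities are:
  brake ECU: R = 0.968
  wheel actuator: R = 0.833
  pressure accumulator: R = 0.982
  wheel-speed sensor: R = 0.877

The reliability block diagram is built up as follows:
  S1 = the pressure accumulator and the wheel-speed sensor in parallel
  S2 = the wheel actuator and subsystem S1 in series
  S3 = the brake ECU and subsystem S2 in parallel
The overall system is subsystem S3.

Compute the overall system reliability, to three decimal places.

Parallel (pressure accumulator and wheel-speed sensor): 1 − (1 − 0.98200)(1 − 0.87700) = 0.99779
Series (wheel actuator and [0.99779]): 0.83300 × 0.99779 = 0.83116
Parallel (brake ECU and [0.83116]): 1 − (1 − 0.96800)(1 − 0.83116) = 0.995

0.995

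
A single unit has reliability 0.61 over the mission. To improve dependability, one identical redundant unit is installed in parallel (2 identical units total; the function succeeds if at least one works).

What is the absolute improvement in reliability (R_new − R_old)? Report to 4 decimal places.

R_before = 0.61
R_after = 1 − (1 − 0.61)^2 = 0.8479
ΔR = 0.8479 − 0.61 = 0.2379

0.2379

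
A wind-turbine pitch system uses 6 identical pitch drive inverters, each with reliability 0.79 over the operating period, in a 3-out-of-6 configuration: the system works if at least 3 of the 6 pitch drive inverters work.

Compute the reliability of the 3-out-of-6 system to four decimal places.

R = Σ_{i=3}^{6} C(6,i) p^i (1−p)^{6−i} with p = 0.79
C(6,3)·0.79^3·0.21^3 = 0.091321
C(6,4)·0.79^4·0.21^2 = 0.257655
C(6,5)·0.79^5·0.21^1 = 0.387709
C(6,6)·0.79^6·0.21^0 = 0.243087
Sum = 0.9798

0.9798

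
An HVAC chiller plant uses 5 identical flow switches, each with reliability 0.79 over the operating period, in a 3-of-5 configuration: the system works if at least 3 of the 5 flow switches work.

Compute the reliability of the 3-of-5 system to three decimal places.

0.934

R = Σ_{i=3}^{5} C(5,i) p^i (1−p)^{5−i} with p = 0.79
C(5,3)·0.79^3·0.21^2 = 0.21743
C(5,4)·0.79^4·0.21^1 = 0.40898
C(5,5)·0.79^5·0.21^0 = 0.30771
Sum = 0.934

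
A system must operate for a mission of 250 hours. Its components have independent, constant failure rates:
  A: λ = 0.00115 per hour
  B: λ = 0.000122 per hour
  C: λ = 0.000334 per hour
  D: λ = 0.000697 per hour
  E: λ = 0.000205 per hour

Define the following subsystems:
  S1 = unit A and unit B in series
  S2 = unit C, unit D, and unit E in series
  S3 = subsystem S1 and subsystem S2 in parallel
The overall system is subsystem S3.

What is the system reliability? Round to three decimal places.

0.928

R(A) = exp(−0.00115 × 250) = 0.75014
R(B) = exp(−0.000122 × 250) = 0.96996
R(C) = exp(−0.000334 × 250) = 0.91989
R(D) = exp(−0.000697 × 250) = 0.84009
R(E) = exp(−0.000205 × 250) = 0.95004
Series (A and B): 0.75014 × 0.96996 = 0.72761
Series (C, D, and E): 0.91989 × 0.84009 × 0.95004 = 0.73418
Parallel ([0.72761] and [0.73418]): 1 − (1 − 0.72761)(1 − 0.73418) = 0.928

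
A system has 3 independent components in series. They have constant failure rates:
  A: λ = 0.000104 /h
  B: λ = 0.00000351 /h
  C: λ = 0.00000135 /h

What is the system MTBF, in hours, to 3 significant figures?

Series of exponential components: λ_sys = Σ λ_i
λ_sys = 0.000104 + 0.00000351 + 0.00000135 = 1.0886e-04 /h
MTBF = 1 / λ_sys = 9190 h

9190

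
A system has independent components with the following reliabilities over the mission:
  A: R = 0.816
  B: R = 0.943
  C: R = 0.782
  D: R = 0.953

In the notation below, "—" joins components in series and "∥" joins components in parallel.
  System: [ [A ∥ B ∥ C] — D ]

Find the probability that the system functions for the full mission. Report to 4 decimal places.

0.9508

Parallel (A, B, and C): 1 − (1 − 0.816000)(1 − 0.943000)(1 − 0.782000) = 0.997714
Series ([0.997714] and D): 0.997714 × 0.953000 = 0.9508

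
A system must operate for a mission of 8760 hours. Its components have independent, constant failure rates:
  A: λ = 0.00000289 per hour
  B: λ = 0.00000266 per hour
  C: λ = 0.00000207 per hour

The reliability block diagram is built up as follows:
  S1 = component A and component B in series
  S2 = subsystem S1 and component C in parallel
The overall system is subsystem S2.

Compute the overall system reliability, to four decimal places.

R(A) = exp(−0.00000289 × 8760) = 0.975001
R(B) = exp(−0.00000266 × 8760) = 0.976968
R(C) = exp(−0.00000207 × 8760) = 0.982030
Series (A and B): 0.975001 × 0.976968 = 0.952545
Parallel ([0.952545] and C): 1 − (1 − 0.952545)(1 − 0.982030) = 0.9991

0.9991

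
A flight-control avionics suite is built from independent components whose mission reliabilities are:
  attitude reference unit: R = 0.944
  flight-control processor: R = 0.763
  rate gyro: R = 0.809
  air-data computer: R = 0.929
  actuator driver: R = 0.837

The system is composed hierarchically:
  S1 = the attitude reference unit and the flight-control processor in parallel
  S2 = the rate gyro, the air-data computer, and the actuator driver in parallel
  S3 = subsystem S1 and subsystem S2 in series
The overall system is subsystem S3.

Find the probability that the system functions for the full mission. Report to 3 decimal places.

0.985

Parallel (attitude reference unit and flight-control processor): 1 − (1 − 0.94400)(1 − 0.76300) = 0.98673
Parallel (rate gyro, air-data computer, and actuator driver): 1 − (1 − 0.80900)(1 − 0.92900)(1 − 0.83700) = 0.99779
Series ([0.98673] and [0.99779]): 0.98673 × 0.99779 = 0.985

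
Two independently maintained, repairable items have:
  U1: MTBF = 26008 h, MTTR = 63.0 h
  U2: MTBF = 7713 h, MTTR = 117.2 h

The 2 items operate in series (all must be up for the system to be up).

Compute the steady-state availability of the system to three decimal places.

0.983

A(U1) = MTBF/(MTBF+MTTR) = 26008/(26008+63.0) = 0.997584
A(U2) = MTBF/(MTBF+MTTR) = 7713/(7713+117.2) = 0.985032
Series availability: 0.997584 × 0.985032 = 0.983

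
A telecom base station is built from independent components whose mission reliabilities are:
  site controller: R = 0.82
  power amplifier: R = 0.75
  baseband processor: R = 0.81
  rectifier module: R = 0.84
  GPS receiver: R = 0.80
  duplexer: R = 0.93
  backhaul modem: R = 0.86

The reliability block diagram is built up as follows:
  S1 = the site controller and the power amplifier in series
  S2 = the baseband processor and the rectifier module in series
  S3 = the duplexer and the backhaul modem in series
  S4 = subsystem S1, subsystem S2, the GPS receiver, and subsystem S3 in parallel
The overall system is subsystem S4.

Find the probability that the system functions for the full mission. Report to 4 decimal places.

Series (site controller and power amplifier): 0.820000 × 0.750000 = 0.615000
Series (baseband processor and rectifier module): 0.810000 × 0.840000 = 0.680400
Series (duplexer and backhaul modem): 0.930000 × 0.860000 = 0.799800
Parallel ([0.615000], [0.680400], GPS receiver, and [0.799800]): 1 − (1 − 0.615000)(1 − 0.680400)(1 − 0.800000)(1 − 0.799800) = 0.9951

0.9951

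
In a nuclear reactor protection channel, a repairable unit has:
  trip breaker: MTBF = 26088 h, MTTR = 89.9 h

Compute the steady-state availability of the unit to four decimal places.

A(trip breaker) = MTBF/(MTBF+MTTR) = 26088/(26088+89.9) = 0.9966

0.9966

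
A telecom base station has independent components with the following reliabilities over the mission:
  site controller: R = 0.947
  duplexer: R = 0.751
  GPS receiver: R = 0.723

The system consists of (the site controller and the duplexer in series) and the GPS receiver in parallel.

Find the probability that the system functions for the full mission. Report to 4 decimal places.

Series (site controller and duplexer): 0.947000 × 0.751000 = 0.711197
Parallel ([0.711197] and GPS receiver): 1 − (1 − 0.711197)(1 − 0.723000) = 0.9200

0.9200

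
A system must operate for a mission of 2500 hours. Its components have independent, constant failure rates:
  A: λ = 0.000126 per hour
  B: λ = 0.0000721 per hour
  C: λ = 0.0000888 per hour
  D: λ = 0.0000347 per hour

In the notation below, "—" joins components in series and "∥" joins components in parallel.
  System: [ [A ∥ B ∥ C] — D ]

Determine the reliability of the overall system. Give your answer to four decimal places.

0.9088

R(A) = exp(−0.000126 × 2500) = 0.729789
R(B) = exp(−0.0000721 × 2500) = 0.835061
R(C) = exp(−0.0000888 × 2500) = 0.800915
R(D) = exp(−0.0000347 × 2500) = 0.916906
Parallel (A, B, and C): 1 − (1 − 0.729789)(1 − 0.835061)(1 − 0.800915) = 0.991127
Series ([0.991127] and D): 0.991127 × 0.916906 = 0.9088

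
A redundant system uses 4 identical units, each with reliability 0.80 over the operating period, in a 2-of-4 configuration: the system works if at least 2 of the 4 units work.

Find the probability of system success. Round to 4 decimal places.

R = Σ_{i=2}^{4} C(4,i) p^i (1−p)^{4−i} with p = 0.80
C(4,2)·0.80^2·0.20^2 = 0.153600
C(4,3)·0.80^3·0.20^1 = 0.409600
C(4,4)·0.80^4·0.20^0 = 0.409600
Sum = 0.9728

0.9728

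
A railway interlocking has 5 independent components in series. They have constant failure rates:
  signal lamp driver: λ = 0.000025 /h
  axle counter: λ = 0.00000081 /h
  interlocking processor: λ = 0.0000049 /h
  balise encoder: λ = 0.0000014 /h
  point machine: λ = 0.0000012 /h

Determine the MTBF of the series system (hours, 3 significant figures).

30000

Series of exponential components: λ_sys = Σ λ_i
λ_sys = 0.000025 + 0.00000081 + 0.0000049 + 0.0000014 + 0.0000012 = 3.3310e-05 /h
MTBF = 1 / λ_sys = 30000 h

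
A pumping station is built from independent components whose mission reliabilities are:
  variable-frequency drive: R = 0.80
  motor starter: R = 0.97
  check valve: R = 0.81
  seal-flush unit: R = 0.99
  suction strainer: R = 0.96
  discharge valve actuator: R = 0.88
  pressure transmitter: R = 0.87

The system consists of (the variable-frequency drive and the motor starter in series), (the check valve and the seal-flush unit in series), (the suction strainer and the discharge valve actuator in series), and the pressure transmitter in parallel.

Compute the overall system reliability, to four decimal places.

Series (variable-frequency drive and motor starter): 0.800000 × 0.970000 = 0.776000
Series (check valve and seal-flush unit): 0.810000 × 0.990000 = 0.801900
Series (suction strainer and discharge valve actuator): 0.960000 × 0.880000 = 0.844800
Parallel ([0.776000], [0.801900], [0.844800], and pressure transmitter): 1 − (1 − 0.776000)(1 − 0.801900)(1 − 0.844800)(1 − 0.870000) = 0.9991

0.9991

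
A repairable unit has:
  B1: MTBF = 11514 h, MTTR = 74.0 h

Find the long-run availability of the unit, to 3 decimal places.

A(B1) = MTBF/(MTBF+MTTR) = 11514/(11514+74.0) = 0.994

0.994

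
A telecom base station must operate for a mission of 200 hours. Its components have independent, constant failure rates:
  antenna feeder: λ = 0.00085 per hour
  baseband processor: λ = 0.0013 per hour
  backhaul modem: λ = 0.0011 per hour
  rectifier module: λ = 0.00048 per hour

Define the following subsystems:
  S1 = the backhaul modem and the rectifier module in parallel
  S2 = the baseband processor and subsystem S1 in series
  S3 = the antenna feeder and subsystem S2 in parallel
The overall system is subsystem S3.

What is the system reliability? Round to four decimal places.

R(antenna feeder) = exp(−0.00085 × 200) = 0.843665
R(baseband processor) = exp(−0.0013 × 200) = 0.771052
R(backhaul modem) = exp(−0.0011 × 200) = 0.802519
R(rectifier module) = exp(−0.00048 × 200) = 0.908464
Parallel (backhaul modem and rectifier module): 1 − (1 − 0.802519)(1 − 0.908464) = 0.981923
Series (baseband processor and [0.981923]): 0.771052 × 0.981923 = 0.757114
Parallel (antenna feeder and [0.757114]): 1 − (1 − 0.843665)(1 − 0.757114) = 0.9620

0.9620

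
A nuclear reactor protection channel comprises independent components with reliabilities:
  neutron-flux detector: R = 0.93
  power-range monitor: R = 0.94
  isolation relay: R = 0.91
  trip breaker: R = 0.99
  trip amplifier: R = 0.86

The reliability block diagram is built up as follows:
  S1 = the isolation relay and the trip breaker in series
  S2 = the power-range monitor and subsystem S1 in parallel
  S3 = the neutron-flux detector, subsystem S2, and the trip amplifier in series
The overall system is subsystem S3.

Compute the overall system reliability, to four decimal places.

0.7950

Series (isolation relay and trip breaker): 0.910000 × 0.990000 = 0.900900
Parallel (power-range monitor and [0.900900]): 1 − (1 − 0.940000)(1 − 0.900900) = 0.994054
Series (neutron-flux detector, [0.994054], and trip amplifier): 0.930000 × 0.994054 × 0.860000 = 0.7950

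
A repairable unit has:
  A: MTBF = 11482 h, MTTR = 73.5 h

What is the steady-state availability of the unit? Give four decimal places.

A(A) = MTBF/(MTBF+MTTR) = 11482/(11482+73.5) = 0.9936

0.9936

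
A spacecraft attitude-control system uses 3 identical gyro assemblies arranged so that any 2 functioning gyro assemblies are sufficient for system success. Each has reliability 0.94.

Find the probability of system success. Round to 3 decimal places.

R = Σ_{i=2}^{3} C(3,i) p^i (1−p)^{3−i} with p = 0.94
C(3,2)·0.94^2·0.06^1 = 0.15905
C(3,3)·0.94^3·0.06^0 = 0.83058
Sum = 0.990

0.990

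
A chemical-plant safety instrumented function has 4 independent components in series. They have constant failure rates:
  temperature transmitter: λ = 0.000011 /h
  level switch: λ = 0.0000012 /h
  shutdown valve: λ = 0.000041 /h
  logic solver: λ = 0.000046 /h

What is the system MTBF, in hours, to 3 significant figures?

10100

Series of exponential components: λ_sys = Σ λ_i
λ_sys = 0.000011 + 0.0000012 + 0.000041 + 0.000046 = 9.9200e-05 /h
MTBF = 1 / λ_sys = 10100 h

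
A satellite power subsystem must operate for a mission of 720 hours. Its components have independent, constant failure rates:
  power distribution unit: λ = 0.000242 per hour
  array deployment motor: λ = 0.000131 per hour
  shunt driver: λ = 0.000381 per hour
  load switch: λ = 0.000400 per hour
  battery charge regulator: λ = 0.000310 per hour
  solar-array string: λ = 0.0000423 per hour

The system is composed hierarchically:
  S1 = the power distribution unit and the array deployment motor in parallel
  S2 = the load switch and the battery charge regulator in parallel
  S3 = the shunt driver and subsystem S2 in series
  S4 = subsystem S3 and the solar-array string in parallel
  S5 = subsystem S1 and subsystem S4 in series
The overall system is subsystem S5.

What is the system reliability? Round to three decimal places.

0.977

R(power distribution unit) = exp(−0.000242 × 720) = 0.84010
R(array deployment motor) = exp(−0.000131 × 720) = 0.90999
R(shunt driver) = exp(−0.000381 × 720) = 0.76009
R(load switch) = exp(−0.000400 × 720) = 0.74976
R(battery charge regulator) = exp(−0.000310 × 720) = 0.79995
R(solar-array string) = exp(−0.0000423 × 720) = 0.97000
Parallel (power distribution unit and array deployment motor): 1 − (1 − 0.84010)(1 − 0.90999) = 0.98561
Parallel (load switch and battery charge regulator): 1 − (1 − 0.74976)(1 − 0.79995) = 0.94994
Series (shunt driver and [0.94994]): 0.76009 × 0.94994 = 0.72204
Parallel ([0.72204] and solar-array string): 1 − (1 − 0.72204)(1 − 0.97000) = 0.99166
Series ([0.98561] and [0.99166]): 0.98561 × 0.99166 = 0.977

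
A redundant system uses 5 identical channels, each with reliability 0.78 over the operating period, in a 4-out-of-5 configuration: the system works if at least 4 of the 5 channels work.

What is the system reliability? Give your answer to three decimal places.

R = Σ_{i=4}^{5} C(5,i) p^i (1−p)^{5−i} with p = 0.78
C(5,4)·0.78^4·0.22^1 = 0.40717
C(5,5)·0.78^5·0.22^0 = 0.28872
Sum = 0.696

0.696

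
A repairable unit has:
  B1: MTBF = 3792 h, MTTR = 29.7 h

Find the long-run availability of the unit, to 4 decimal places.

0.9922

A(B1) = MTBF/(MTBF+MTTR) = 3792/(3792+29.7) = 0.9922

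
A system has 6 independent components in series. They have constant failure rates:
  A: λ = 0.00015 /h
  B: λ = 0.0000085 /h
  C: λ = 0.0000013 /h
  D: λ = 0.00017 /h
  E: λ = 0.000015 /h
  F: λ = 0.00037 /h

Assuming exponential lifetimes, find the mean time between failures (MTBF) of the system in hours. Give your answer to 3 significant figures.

1400

Series of exponential components: λ_sys = Σ λ_i
λ_sys = 0.00015 + 0.0000085 + 0.0000013 + 0.00017 + 0.000015 + 0.00037 = 7.1480e-04 /h
MTBF = 1 / λ_sys = 1400 h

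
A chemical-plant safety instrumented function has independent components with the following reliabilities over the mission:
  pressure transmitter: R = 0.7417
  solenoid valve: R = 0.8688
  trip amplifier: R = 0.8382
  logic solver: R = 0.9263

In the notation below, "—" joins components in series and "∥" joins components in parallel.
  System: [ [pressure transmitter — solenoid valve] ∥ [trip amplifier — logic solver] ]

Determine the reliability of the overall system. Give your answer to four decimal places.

0.9205

Series (pressure transmitter and solenoid valve): 0.741700 × 0.868800 = 0.644389
Series (trip amplifier and logic solver): 0.838200 × 0.926300 = 0.776425
Parallel ([0.644389] and [0.776425]): 1 − (1 − 0.644389)(1 − 0.776425) = 0.9205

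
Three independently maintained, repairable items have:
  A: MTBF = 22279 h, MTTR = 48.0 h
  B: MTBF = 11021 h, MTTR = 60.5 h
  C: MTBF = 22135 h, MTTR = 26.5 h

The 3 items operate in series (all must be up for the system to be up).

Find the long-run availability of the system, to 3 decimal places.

A(A) = MTBF/(MTBF+MTTR) = 22279/(22279+48.0) = 0.997850
A(B) = MTBF/(MTBF+MTTR) = 11021/(11021+60.5) = 0.994540
A(C) = MTBF/(MTBF+MTTR) = 22135/(22135+26.5) = 0.998804
Series availability: 0.997850 × 0.994540 × 0.998804 = 0.991

0.991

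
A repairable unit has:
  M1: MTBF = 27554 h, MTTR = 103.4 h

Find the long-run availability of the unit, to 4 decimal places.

0.9963

A(M1) = MTBF/(MTBF+MTTR) = 27554/(27554+103.4) = 0.9963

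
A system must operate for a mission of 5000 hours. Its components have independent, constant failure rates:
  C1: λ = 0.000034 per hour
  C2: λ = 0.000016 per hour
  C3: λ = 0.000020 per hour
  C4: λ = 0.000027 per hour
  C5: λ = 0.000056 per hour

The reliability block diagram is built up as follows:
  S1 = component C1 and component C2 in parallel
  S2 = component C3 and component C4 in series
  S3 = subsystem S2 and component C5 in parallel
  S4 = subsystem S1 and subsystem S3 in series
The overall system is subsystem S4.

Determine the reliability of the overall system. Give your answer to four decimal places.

0.9374

R(C1) = exp(−0.000034 × 5000) = 0.843665
R(C2) = exp(−0.000016 × 5000) = 0.923116
R(C3) = exp(−0.000020 × 5000) = 0.904837
R(C4) = exp(−0.000027 × 5000) = 0.873716
R(C5) = exp(−0.000056 × 5000) = 0.755784
Parallel (C1 and C2): 1 − (1 − 0.843665)(1 − 0.923116) = 0.987980
Series (C3 and C4): 0.904837 × 0.873716 = 0.790571
Parallel ([0.790571] and C5): 1 − (1 − 0.790571)(1 − 0.755784) = 0.948854
Series ([0.987980] and [0.948854]): 0.987980 × 0.948854 = 0.9374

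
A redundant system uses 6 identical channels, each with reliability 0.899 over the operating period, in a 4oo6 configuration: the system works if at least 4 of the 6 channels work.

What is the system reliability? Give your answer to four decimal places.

R = Σ_{i=4}^{6} C(6,i) p^i (1−p)^{6−i} with p = 0.899
C(6,4)·0.899^4·0.101^2 = 0.099948
C(6,5)·0.899^5·0.101^1 = 0.355853
C(6,6)·0.899^6·0.101^0 = 0.527908
Sum = 0.9837

0.9837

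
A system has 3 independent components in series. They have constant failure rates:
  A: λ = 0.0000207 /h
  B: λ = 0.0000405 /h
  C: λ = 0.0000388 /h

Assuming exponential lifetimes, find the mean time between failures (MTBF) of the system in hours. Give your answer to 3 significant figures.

Series of exponential components: λ_sys = Σ λ_i
λ_sys = 0.0000207 + 0.0000405 + 0.0000388 = 1.0000e-04 /h
MTBF = 1 / λ_sys = 10000 h

10000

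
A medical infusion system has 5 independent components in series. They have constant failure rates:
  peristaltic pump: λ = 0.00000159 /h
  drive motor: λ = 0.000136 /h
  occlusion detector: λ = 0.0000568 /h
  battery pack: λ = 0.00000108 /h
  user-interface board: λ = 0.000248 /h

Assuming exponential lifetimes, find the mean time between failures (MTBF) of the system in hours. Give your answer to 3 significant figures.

2250

Series of exponential components: λ_sys = Σ λ_i
λ_sys = 0.00000159 + 0.000136 + 0.0000568 + 0.00000108 + 0.000248 = 4.4347e-04 /h
MTBF = 1 / λ_sys = 2250 h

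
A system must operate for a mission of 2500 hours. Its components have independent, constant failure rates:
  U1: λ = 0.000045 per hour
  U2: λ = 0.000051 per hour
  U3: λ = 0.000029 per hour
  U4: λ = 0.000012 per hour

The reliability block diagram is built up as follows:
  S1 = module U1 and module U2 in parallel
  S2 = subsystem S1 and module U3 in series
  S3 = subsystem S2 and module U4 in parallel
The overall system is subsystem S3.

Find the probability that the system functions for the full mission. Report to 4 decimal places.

0.9976

R(U1) = exp(−0.000045 × 2500) = 0.893597
R(U2) = exp(−0.000051 × 2500) = 0.880293
R(U3) = exp(−0.000029 × 2500) = 0.930066
R(U4) = exp(−0.000012 × 2500) = 0.970446
Parallel (U1 and U2): 1 − (1 − 0.893597)(1 − 0.880293) = 0.987263
Series ([0.987263] and U3): 0.987263 × 0.930066 = 0.918220
Parallel ([0.918220] and U4): 1 − (1 − 0.918220)(1 − 0.970446) = 0.9976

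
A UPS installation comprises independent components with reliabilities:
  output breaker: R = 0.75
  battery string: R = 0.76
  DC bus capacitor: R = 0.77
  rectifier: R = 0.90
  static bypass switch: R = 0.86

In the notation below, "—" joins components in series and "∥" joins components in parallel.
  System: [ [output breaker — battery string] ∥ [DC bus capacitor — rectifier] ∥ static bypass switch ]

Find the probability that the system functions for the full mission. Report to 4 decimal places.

0.9815

Series (output breaker and battery string): 0.750000 × 0.760000 = 0.570000
Series (DC bus capacitor and rectifier): 0.770000 × 0.900000 = 0.693000
Parallel ([0.570000], [0.693000], and static bypass switch): 1 − (1 − 0.570000)(1 − 0.693000)(1 − 0.860000) = 0.9815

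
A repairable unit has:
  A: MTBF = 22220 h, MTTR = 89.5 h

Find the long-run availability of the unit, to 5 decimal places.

A(A) = MTBF/(MTBF+MTTR) = 22220/(22220+89.5) = 0.99599

0.99599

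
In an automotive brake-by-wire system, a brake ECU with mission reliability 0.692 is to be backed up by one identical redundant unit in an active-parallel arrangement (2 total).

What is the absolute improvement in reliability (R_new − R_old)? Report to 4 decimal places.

R_before = 0.692
R_after = 1 − (1 − 0.692)^2 = 0.9051
ΔR = 0.9051 − 0.692 = 0.2131

0.2131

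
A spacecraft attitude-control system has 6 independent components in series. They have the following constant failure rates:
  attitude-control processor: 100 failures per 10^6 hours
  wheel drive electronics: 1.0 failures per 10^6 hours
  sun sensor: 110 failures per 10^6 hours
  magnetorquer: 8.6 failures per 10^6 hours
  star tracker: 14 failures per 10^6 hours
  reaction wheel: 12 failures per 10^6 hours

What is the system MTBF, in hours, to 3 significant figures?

4070

Series of exponential components: λ_sys = Σ λ_i
λ_sys = 0.00010 + 0.0000010 + 0.00011 + 0.0000086 + 0.000014 + 0.000012 = 2.4560e-04 /h
MTBF = 1 / λ_sys = 4070 h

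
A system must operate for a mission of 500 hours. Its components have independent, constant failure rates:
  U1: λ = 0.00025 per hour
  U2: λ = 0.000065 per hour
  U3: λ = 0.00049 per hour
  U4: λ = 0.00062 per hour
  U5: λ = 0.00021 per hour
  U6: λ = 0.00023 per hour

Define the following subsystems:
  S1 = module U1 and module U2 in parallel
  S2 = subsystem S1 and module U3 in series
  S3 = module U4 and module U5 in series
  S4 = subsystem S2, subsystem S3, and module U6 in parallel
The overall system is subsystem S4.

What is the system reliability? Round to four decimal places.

0.9919

R(U1) = exp(−0.00025 × 500) = 0.882497
R(U2) = exp(−0.000065 × 500) = 0.968022
R(U3) = exp(−0.00049 × 500) = 0.782705
R(U4) = exp(−0.00062 × 500) = 0.733447
R(U5) = exp(−0.00021 × 500) = 0.900325
R(U6) = exp(−0.00023 × 500) = 0.891366
Parallel (U1 and U2): 1 − (1 − 0.882497)(1 − 0.968022) = 0.996242
Series ([0.996242] and U3): 0.996242 × 0.782705 = 0.779764
Series (U4 and U5): 0.733447 × 0.900325 = 0.660341
Parallel ([0.779764], [0.660341], and U6): 1 − (1 − 0.779764)(1 − 0.660341)(1 − 0.891366) = 0.9919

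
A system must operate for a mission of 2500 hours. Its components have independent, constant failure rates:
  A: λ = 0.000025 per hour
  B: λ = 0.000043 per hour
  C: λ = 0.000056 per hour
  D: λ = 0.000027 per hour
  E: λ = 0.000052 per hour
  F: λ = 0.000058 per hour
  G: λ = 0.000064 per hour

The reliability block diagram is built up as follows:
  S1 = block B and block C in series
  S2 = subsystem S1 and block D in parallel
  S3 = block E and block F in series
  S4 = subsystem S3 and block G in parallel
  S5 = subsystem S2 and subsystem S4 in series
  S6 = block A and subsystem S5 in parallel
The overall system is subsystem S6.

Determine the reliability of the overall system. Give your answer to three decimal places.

0.997

R(A) = exp(−0.000025 × 2500) = 0.93941
R(B) = exp(−0.000043 × 2500) = 0.89808
R(C) = exp(−0.000056 × 2500) = 0.86936
R(D) = exp(−0.000027 × 2500) = 0.93473
R(E) = exp(−0.000052 × 2500) = 0.87810
R(F) = exp(−0.000058 × 2500) = 0.86502
R(G) = exp(−0.000064 × 2500) = 0.85214
Series (B and C): 0.89808 × 0.86936 = 0.78075
Parallel ([0.78075] and D): 1 − (1 − 0.78075)(1 − 0.93473) = 0.98569
Series (E and F): 0.87810 × 0.86502 = 0.75957
Parallel ([0.75957] and G): 1 − (1 − 0.75957)(1 − 0.85214) = 0.96445
Series ([0.98569] and [0.96445]): 0.98569 × 0.96445 = 0.95065
Parallel (A and [0.95065]): 1 − (1 − 0.93941)(1 − 0.95065) = 0.997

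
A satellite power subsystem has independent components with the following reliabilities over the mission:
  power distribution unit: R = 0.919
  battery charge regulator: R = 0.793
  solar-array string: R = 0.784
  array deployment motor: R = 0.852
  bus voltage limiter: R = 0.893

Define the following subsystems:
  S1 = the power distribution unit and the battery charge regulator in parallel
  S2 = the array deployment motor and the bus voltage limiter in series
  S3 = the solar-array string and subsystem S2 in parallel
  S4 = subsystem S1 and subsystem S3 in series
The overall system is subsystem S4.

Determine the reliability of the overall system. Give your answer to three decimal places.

0.932

Parallel (power distribution unit and battery charge regulator): 1 − (1 − 0.91900)(1 − 0.79300) = 0.98323
Series (array deployment motor and bus voltage limiter): 0.85200 × 0.89300 = 0.76084
Parallel (solar-array string and [0.76084]): 1 − (1 − 0.78400)(1 − 0.76084) = 0.94834
Series ([0.98323] and [0.94834]): 0.98323 × 0.94834 = 0.932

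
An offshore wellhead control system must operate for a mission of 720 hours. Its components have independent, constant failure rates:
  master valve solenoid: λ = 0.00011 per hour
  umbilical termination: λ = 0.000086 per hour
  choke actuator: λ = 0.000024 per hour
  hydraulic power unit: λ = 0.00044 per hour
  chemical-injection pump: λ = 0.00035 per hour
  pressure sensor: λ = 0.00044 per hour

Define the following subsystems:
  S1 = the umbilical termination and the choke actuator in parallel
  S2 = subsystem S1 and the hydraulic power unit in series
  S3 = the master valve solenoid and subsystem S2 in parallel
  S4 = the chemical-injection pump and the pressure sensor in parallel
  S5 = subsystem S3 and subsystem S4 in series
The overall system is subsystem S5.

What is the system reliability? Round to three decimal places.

R(master valve solenoid) = exp(−0.00011 × 720) = 0.92386
R(umbilical termination) = exp(−0.000086 × 720) = 0.93996
R(choke actuator) = exp(−0.000024 × 720) = 0.98287
R(hydraulic power unit) = exp(−0.00044 × 720) = 0.72848
R(chemical-injection pump) = exp(−0.00035 × 720) = 0.77724
R(pressure sensor) = exp(−0.00044 × 720) = 0.72848
Parallel (umbilical termination and choke actuator): 1 − (1 − 0.93996)(1 − 0.98287) = 0.99897
Series ([0.99897] and hydraulic power unit): 0.99897 × 0.72848 = 0.72773
Parallel (master valve solenoid and [0.72773]): 1 − (1 − 0.92386)(1 − 0.72773) = 0.97927
Parallel (chemical-injection pump and pressure sensor): 1 − (1 − 0.77724)(1 − 0.72848) = 0.93952
Series ([0.97927] and [0.93952]): 0.97927 × 0.93952 = 0.920

0.920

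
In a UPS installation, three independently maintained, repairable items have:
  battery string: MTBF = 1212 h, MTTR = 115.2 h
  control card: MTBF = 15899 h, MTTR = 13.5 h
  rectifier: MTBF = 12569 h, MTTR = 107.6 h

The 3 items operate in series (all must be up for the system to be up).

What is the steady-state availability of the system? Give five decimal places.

0.90468

A(battery string) = MTBF/(MTBF+MTTR) = 1212/(1212+115.2) = 0.913201
A(control card) = MTBF/(MTBF+MTTR) = 15899/(15899+13.5) = 0.999152
A(rectifier) = MTBF/(MTBF+MTTR) = 12569/(12569+107.6) = 0.991512
Series availability: 0.913201 × 0.999152 × 0.991512 = 0.90468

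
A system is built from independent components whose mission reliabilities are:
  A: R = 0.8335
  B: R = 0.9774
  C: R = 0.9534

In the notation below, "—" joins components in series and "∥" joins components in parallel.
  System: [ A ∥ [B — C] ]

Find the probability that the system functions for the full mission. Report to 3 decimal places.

0.989

Series (B and C): 0.97740 × 0.95340 = 0.93185
Parallel (A and [0.93185]): 1 − (1 − 0.83350)(1 − 0.93185) = 0.989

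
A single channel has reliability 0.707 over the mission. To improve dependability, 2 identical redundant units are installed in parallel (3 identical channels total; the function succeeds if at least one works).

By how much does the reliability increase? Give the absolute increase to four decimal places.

0.2678

R_before = 0.707
R_after = 1 − (1 − 0.707)^3 = 0.9748
ΔR = 0.9748 − 0.707 = 0.2678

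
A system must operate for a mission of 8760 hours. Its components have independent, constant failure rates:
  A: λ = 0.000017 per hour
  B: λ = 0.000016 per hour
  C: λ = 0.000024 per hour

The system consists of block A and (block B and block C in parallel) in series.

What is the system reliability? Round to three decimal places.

R(A) = exp(−0.000017 × 8760) = 0.86164
R(B) = exp(−0.000016 × 8760) = 0.86922
R(C) = exp(−0.000024 × 8760) = 0.81039
Parallel (B and C): 1 − (1 − 0.86922)(1 − 0.81039) = 0.97520
Series (A and [0.97520]): 0.86164 × 0.97520 = 0.840

0.840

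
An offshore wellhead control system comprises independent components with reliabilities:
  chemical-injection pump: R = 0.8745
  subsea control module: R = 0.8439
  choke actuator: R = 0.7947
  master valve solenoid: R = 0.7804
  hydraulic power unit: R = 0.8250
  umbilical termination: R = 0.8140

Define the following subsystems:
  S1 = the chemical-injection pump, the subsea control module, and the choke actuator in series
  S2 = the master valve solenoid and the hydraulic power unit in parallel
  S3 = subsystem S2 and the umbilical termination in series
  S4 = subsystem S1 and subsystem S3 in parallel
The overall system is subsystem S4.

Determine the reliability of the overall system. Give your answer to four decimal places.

Series (chemical-injection pump, subsea control module, and choke actuator): 0.874500 × 0.843900 × 0.794700 = 0.586481
Parallel (master valve solenoid and hydraulic power unit): 1 − (1 − 0.780400)(1 − 0.825000) = 0.961570
Series ([0.961570] and umbilical termination): 0.961570 × 0.814000 = 0.782718
Parallel ([0.586481] and [0.782718]): 1 − (1 − 0.586481)(1 − 0.782718) = 0.9101

0.9101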